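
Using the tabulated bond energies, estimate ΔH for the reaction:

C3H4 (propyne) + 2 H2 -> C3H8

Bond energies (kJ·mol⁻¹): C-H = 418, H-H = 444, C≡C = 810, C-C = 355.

Bonds broken (reactants):
  C≡C: 1 × 810 = 810
  C-C: 1 × 355 = 355
  C-H: 4 × 418 = 1672
  H-H: 2 × 444 = 888
  Σ(broken) = 3725 kJ
Bonds formed (products):
  C-C: 2 × 355 = 710
  C-H: 8 × 418 = 3344
  Σ(formed) = 4054 kJ
ΔH = Σ(broken) − Σ(formed) = 3725 − 4054 = −329 kJ

ΔH ≈ −329 kJ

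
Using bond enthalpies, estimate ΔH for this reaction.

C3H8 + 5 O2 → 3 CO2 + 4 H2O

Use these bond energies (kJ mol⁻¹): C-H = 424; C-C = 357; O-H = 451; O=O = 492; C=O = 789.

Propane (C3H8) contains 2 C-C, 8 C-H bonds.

Bonds broken (reactants):
  C-C: 2 × 357 = 714
  C-H: 8 × 424 = 3392
  O=O: 5 × 492 = 2460
  Σ(broken) = 6566 kJ
Bonds formed (products):
  C=O: 6 × 789 = 4734
  O-H: 8 × 451 = 3608
  Σ(formed) = 8342 kJ
ΔH = Σ(broken) − Σ(formed) = 6566 − 8342 = −1776 kJ

ΔH ≈ −1776 kJ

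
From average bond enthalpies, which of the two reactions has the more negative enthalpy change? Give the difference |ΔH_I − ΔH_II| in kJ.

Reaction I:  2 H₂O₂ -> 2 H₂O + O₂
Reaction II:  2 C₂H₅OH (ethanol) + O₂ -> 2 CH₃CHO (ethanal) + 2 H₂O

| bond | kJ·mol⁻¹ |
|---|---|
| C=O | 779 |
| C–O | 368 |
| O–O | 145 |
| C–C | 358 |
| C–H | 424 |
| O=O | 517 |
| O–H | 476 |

Reaction I:
  Bonds broken (reactants):
    O–H: 4 × 476 = 1904
    O–O: 2 × 145 = 290
    Σ(broken) = 2194 kJ
  Bonds formed (products):
    O–H: 4 × 476 = 1904
    O=O: 1 × 517 = 517
    Σ(formed) = 2421 kJ
  ΔH_I = 2194 − 2421 = −227 kJ
Reaction II:
  Bonds broken (reactants):
    C–C: 2 × 358 = 716
    C–H: 10 × 424 = 4240
    C–O: 2 × 368 = 736
    O–H: 2 × 476 = 952
    O=O: 1 × 517 = 517
    Σ(broken) = 7161 kJ
  Bonds formed (products):
    C–C: 2 × 358 = 716
    C–H: 8 × 424 = 3392
    C=O: 2 × 779 = 1558
    O–H: 4 × 476 = 1904
    Σ(formed) = 7570 kJ
  ΔH_II = 7161 − 7570 = −409 kJ
ΔH_I − ΔH_II = +182 kJ, so reaction II has the more negative ΔH; |ΔH_I − ΔH_II| = 182 kJ.

Reaction II, by 182 kJ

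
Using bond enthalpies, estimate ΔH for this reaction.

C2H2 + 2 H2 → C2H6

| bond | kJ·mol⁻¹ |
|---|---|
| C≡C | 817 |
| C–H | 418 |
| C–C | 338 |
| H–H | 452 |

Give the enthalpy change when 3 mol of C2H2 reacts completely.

Bonds broken (reactants):
  C≡C: 1 × 817 = 817
  C–H: 2 × 418 = 836
  H–H: 2 × 452 = 904
  Σ(broken) = 2557 kJ
Bonds formed (products):
  C–C: 1 × 338 = 338
  C–H: 6 × 418 = 2508
  Σ(formed) = 2846 kJ
ΔH = Σ(broken) − Σ(formed) = 2557 − 2846 = −289 kJ
For 3× the reaction as written: 3 × (−289) = −867 kJ

ΔH = −867 kJ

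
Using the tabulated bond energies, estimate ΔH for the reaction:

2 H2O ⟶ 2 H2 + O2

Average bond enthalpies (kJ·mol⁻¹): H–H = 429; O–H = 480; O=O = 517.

ΔH ≈ +545 kJ

Bonds broken (reactants):
  O–H: 4 × 480 = 1920
  Σ(broken) = 1920 kJ
Bonds formed (products):
  H–H: 2 × 429 = 858
  O=O: 1 × 517 = 517
  Σ(formed) = 1375 kJ
ΔH = Σ(broken) − Σ(formed) = 1920 − 1375 = +545 kJ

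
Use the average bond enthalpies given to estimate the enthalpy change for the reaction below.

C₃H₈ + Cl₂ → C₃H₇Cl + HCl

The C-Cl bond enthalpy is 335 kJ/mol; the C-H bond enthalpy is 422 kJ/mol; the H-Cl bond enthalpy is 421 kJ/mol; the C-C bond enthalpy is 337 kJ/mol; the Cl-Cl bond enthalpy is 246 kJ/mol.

ΔH ≈ −88 kJ

Bonds broken (reactants):
  C-C: 2 × 337 = 674
  C-H: 8 × 422 = 3376
  Cl-Cl: 1 × 246 = 246
  Σ(broken) = 4296 kJ
Bonds formed (products):
  C-C: 2 × 337 = 674
  C-Cl: 1 × 335 = 335
  C-H: 7 × 422 = 2954
  H-Cl: 1 × 421 = 421
  Σ(formed) = 4384 kJ
ΔH = Σ(broken) − Σ(formed) = 4296 − 4384 = −88 kJ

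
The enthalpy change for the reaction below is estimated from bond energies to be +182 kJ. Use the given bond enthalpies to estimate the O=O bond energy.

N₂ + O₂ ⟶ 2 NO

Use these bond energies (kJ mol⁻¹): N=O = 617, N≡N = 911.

D(O=O) ≈ 505 kJ/mol

Let D be the O=O bond energy.
Σ(broken) = 1×911 + 1×D = 911 + D
Σ(formed) = 2×617 = 1234
ΔH = Σ(broken) − Σ(formed) = (911 + D) − (1234) = −323 + D
Setting this equal to +182 kJ gives D = 505 kJ/mol.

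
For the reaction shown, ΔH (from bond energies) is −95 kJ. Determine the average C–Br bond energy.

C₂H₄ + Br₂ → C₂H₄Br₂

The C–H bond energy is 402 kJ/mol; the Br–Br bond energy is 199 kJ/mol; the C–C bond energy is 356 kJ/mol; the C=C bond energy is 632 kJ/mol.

D(C–Br) ≈ 285 kJ/mol

Let D be the C–Br bond energy.
Σ(broken) = 1×199 + 4×402 + 1×632 = 2439
Σ(formed) = 2×D + 1×356 + 4×402 = 1964 + 2D
ΔH = Σ(broken) − Σ(formed) = (2439) − (1964 + 2D) = +475 − 2D
Setting this equal to −95 kJ gives 2D = 570, so D = 285 kJ/mol.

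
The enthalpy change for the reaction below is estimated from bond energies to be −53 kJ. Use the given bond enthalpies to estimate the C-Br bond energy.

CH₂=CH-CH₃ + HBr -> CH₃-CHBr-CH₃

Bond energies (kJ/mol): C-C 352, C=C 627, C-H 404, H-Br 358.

D(C-Br) ≈ 282 kJ/mol

Let D be the C-Br bond energy.
Σ(broken) = 1×352 + 6×404 + 1×627 + 1×358 = 3761
Σ(formed) = 1×D + 2×352 + 7×404 = 3532 + D
ΔH = Σ(broken) − Σ(formed) = (3761) − (3532 + D) = +229 − D
Setting this equal to −53 kJ gives D = 282 kJ/mol.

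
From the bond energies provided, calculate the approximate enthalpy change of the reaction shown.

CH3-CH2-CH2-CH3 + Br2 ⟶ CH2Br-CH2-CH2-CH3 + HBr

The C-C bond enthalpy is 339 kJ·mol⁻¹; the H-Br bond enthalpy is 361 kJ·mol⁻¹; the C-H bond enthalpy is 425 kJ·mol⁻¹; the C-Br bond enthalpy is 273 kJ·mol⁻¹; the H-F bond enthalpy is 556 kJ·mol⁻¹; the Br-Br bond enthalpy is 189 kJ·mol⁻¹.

Bonds broken (reactants):
  Br-Br: 1 × 189 = 189
  C-C: 3 × 339 = 1017
  C-H: 10 × 425 = 4250
  Σ(broken) = 5456 kJ
Bonds formed (products):
  C-Br: 1 × 273 = 273
  C-C: 3 × 339 = 1017
  C-H: 9 × 425 = 3825
  H-Br: 1 × 361 = 361
  Σ(formed) = 5476 kJ
ΔH = Σ(broken) − Σ(formed) = 5456 − 5476 = −20 kJ

ΔH ≈ −20 kJ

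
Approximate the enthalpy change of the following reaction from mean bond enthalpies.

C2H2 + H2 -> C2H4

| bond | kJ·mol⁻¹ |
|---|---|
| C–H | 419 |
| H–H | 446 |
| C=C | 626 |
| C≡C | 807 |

Bonds broken (reactants):
  C≡C: 1 × 807 = 807
  C–H: 2 × 419 = 838
  H–H: 1 × 446 = 446
  Σ(broken) = 2091 kJ
Bonds formed (products):
  C–H: 4 × 419 = 1676
  C=C: 1 × 626 = 626
  Σ(formed) = 2302 kJ
ΔH = Σ(broken) − Σ(formed) = 2091 − 2302 = −211 kJ

ΔH ≈ −211 kJ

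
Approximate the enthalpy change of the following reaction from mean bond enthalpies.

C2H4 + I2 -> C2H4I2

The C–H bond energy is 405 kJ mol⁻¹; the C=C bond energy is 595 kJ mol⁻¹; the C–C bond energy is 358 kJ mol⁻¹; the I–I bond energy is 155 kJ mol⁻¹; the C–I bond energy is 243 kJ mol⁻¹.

Bonds broken (reactants):
  C–H: 4 × 405 = 1620
  C=C: 1 × 595 = 595
  I–I: 1 × 155 = 155
  Σ(broken) = 2370 kJ
Bonds formed (products):
  C–C: 1 × 358 = 358
  C–H: 4 × 405 = 1620
  C–I: 2 × 243 = 486
  Σ(formed) = 2464 kJ
ΔH = Σ(broken) − Σ(formed) = 2370 − 2464 = −94 kJ

ΔH ≈ −94 kJ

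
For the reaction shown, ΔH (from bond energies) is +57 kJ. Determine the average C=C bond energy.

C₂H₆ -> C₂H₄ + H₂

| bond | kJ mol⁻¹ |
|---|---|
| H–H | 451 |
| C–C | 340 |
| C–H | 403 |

Let D be the C=C bond energy.
Σ(broken) = 1×340 + 6×403 = 2758
Σ(formed) = 4×403 + 1×D + 1×451 = 2063 + D
ΔH = Σ(broken) − Σ(formed) = (2758) − (2063 + D) = +695 − D
Setting this equal to +57 kJ gives D = 638 kJ/mol.

D(C=C) ≈ 638 kJ/mol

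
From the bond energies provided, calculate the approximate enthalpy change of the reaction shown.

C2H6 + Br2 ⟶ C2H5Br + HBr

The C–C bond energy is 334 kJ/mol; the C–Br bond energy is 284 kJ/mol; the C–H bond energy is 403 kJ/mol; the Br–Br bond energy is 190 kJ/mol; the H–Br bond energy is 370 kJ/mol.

ΔH ≈ −61 kJ

Bonds broken (reactants):
  Br–Br: 1 × 190 = 190
  C–C: 1 × 334 = 334
  C–H: 6 × 403 = 2418
  Σ(broken) = 2942 kJ
Bonds formed (products):
  C–Br: 1 × 284 = 284
  C–C: 1 × 334 = 334
  C–H: 5 × 403 = 2015
  H–Br: 1 × 370 = 370
  Σ(formed) = 3003 kJ
ΔH = Σ(broken) − Σ(formed) = 2942 − 3003 = −61 kJ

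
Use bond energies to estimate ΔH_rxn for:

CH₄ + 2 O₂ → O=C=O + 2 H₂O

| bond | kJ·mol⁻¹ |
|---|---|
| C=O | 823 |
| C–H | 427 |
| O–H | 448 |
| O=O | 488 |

Bonds broken (reactants):
  C–H: 4 × 427 = 1708
  O=O: 2 × 488 = 976
  Σ(broken) = 2684 kJ
Bonds formed (products):
  C=O: 2 × 823 = 1646
  O–H: 4 × 448 = 1792
  Σ(formed) = 3438 kJ
ΔH = Σ(broken) − Σ(formed) = 2684 − 3438 = −754 kJ

ΔH ≈ −754 kJ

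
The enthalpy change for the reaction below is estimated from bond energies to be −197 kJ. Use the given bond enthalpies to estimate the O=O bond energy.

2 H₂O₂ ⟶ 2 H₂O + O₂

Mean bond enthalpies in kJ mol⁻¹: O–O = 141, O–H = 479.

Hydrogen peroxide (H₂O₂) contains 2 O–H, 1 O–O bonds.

D(O=O) ≈ 479 kJ/mol

Let D be the O=O bond energy.
Σ(broken) = 4×479 + 2×141 = 2198
Σ(formed) = 4×479 + 1×D = 1916 + D
ΔH = Σ(broken) − Σ(formed) = (2198) − (1916 + D) = +282 − D
Setting this equal to −197 kJ gives D = 479 kJ/mol.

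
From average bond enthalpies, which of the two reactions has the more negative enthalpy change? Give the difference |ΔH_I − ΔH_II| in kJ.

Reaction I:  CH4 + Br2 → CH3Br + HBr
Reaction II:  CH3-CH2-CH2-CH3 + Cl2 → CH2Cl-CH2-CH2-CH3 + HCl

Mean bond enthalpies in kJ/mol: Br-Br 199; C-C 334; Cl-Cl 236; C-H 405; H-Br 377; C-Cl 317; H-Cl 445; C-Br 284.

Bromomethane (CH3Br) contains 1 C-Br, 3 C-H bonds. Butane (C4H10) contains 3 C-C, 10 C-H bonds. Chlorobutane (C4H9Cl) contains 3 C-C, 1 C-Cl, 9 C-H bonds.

Reaction II, by 64 kJ

Reaction I:
  Bonds broken (reactants):
    Br-Br: 1 × 199 = 199
    C-H: 4 × 405 = 1620
    Σ(broken) = 1819 kJ
  Bonds formed (products):
    C-Br: 1 × 284 = 284
    C-H: 3 × 405 = 1215
    H-Br: 1 × 377 = 377
    Σ(formed) = 1876 kJ
  ΔH_I = 1819 − 1876 = −57 kJ
Reaction II:
  Bonds broken (reactants):
    C-C: 3 × 334 = 1002
    C-H: 10 × 405 = 4050
    Cl-Cl: 1 × 236 = 236
    Σ(broken) = 5288 kJ
  Bonds formed (products):
    C-C: 3 × 334 = 1002
    C-Cl: 1 × 317 = 317
    C-H: 9 × 405 = 3645
    H-Cl: 1 × 445 = 445
    Σ(formed) = 5409 kJ
  ΔH_II = 5288 − 5409 = −121 kJ
ΔH_I − ΔH_II = +64 kJ, so reaction II has the more negative ΔH; |ΔH_I − ΔH_II| = 64 kJ.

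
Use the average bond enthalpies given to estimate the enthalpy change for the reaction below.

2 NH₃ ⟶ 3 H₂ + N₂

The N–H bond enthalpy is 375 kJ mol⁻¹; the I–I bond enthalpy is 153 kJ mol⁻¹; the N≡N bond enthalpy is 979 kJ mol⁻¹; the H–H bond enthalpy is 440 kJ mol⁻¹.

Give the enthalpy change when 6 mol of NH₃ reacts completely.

ΔH = −147 kJ

Bonds broken (reactants):
  N–H: 6 × 375 = 2250
  Σ(broken) = 2250 kJ
Bonds formed (products):
  H–H: 3 × 440 = 1320
  N≡N: 1 × 979 = 979
  Σ(formed) = 2299 kJ
ΔH = Σ(broken) − Σ(formed) = 2250 − 2299 = −49 kJ
For 3× the reaction as written: 3 × (−49) = −147 kJ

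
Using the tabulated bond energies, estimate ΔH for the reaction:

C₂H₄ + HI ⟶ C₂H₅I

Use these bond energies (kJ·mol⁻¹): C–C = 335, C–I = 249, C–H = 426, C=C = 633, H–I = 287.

ΔH ≈ −90 kJ

Bonds broken (reactants):
  C–H: 4 × 426 = 1704
  C=C: 1 × 633 = 633
  H–I: 1 × 287 = 287
  Σ(broken) = 2624 kJ
Bonds formed (products):
  C–C: 1 × 335 = 335
  C–H: 5 × 426 = 2130
  C–I: 1 × 249 = 249
  Σ(formed) = 2714 kJ
ΔH = Σ(broken) − Σ(formed) = 2624 − 2714 = −90 kJ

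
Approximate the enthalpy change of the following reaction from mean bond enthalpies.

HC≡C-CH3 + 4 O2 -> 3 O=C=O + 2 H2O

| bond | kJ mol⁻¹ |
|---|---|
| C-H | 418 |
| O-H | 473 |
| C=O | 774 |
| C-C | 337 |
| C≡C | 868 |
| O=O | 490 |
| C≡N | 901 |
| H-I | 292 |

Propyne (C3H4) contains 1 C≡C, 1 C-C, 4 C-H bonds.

Bonds broken (reactants):
  C≡C: 1 × 868 = 868
  C-C: 1 × 337 = 337
  C-H: 4 × 418 = 1672
  O=O: 4 × 490 = 1960
  Σ(broken) = 4837 kJ
Bonds formed (products):
  C=O: 6 × 774 = 4644
  O-H: 4 × 473 = 1892
  Σ(formed) = 6536 kJ
ΔH = Σ(broken) − Σ(formed) = 4837 − 6536 = −1699 kJ

ΔH ≈ −1699 kJ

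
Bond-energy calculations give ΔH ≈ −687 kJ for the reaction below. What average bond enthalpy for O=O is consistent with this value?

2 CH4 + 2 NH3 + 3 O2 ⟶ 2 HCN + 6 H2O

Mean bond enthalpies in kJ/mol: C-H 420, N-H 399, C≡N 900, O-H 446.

D(O=O) ≈ 517 kJ/mol

Let D be the O=O bond energy.
Σ(broken) = 8×420 + 6×399 + 3×D = 5754 + 3D
Σ(formed) = 2×900 + 2×420 + 12×446 = 7992
ΔH = Σ(broken) − Σ(formed) = (5754 + 3D) − (7992) = −2238 + 3D
Setting this equal to −687 kJ gives 3D = 1551, so D = 517 kJ/mol.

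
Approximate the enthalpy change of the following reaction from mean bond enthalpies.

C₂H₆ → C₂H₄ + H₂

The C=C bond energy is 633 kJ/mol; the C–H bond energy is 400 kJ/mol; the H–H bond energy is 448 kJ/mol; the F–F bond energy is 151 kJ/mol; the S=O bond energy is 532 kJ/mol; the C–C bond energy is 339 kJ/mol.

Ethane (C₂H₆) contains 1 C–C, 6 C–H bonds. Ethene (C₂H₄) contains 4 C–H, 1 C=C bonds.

Bonds broken (reactants):
  C–C: 1 × 339 = 339
  C–H: 6 × 400 = 2400
  Σ(broken) = 2739 kJ
Bonds formed (products):
  C–H: 4 × 400 = 1600
  C=C: 1 × 633 = 633
  H–H: 1 × 448 = 448
  Σ(formed) = 2681 kJ
ΔH = Σ(broken) − Σ(formed) = 2739 − 2681 = +58 kJ

ΔH ≈ +58 kJ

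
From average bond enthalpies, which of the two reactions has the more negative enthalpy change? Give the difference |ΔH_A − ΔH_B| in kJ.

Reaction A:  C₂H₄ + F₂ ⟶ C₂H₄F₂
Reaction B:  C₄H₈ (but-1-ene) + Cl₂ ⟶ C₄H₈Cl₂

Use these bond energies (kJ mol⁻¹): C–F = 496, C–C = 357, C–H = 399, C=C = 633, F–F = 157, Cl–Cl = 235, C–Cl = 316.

Reaction A, by 438 kJ

Reaction A:
  Bonds broken (reactants):
    C–H: 4 × 399 = 1596
    C=C: 1 × 633 = 633
    F–F: 1 × 157 = 157
    Σ(broken) = 2386 kJ
  Bonds formed (products):
    C–C: 1 × 357 = 357
    C–F: 2 × 496 = 992
    C–H: 4 × 399 = 1596
    Σ(formed) = 2945 kJ
  ΔH_A = 2386 − 2945 = −559 kJ
Reaction B:
  Bonds broken (reactants):
    C–C: 2 × 357 = 714
    C–H: 8 × 399 = 3192
    C=C: 1 × 633 = 633
    Cl–Cl: 1 × 235 = 235
    Σ(broken) = 4774 kJ
  Bonds formed (products):
    C–C: 3 × 357 = 1071
    C–Cl: 2 × 316 = 632
    C–H: 8 × 399 = 3192
    Σ(formed) = 4895 kJ
  ΔH_B = 4774 − 4895 = −121 kJ
ΔH_A − ΔH_B = −438 kJ, so reaction A has the more negative ΔH; |ΔH_A − ΔH_B| = 438 kJ.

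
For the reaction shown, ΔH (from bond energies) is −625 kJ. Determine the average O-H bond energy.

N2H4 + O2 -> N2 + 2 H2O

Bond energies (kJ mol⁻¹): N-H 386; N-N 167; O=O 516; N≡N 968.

D(O-H) ≈ 471 kJ/mol

Let D be the O-H bond energy.
Σ(broken) = 4×386 + 1×167 + 1×516 = 2227
Σ(formed) = 1×968 + 4×D = 968 + 4D
ΔH = Σ(broken) − Σ(formed) = (2227) − (968 + 4D) = +1259 − 4D
Setting this equal to −625 kJ gives 4D = 1884, so D = 471 kJ/mol.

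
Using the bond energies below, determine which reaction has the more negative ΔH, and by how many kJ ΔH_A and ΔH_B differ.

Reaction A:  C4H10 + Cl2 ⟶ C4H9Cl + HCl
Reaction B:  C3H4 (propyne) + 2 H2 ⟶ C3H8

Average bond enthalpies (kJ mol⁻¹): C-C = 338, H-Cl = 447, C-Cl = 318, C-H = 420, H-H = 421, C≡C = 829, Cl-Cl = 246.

Reaction B, by 248 kJ

Reaction A:
  Bonds broken (reactants):
    C-C: 3 × 338 = 1014
    C-H: 10 × 420 = 4200
    Cl-Cl: 1 × 246 = 246
    Σ(broken) = 5460 kJ
  Bonds formed (products):
    C-C: 3 × 338 = 1014
    C-Cl: 1 × 318 = 318
    C-H: 9 × 420 = 3780
    H-Cl: 1 × 447 = 447
    Σ(formed) = 5559 kJ
  ΔH_A = 5460 − 5559 = −99 kJ
Reaction B:
  Bonds broken (reactants):
    C≡C: 1 × 829 = 829
    C-C: 1 × 338 = 338
    C-H: 4 × 420 = 1680
    H-H: 2 × 421 = 842
    Σ(broken) = 3689 kJ
  Bonds formed (products):
    C-C: 2 × 338 = 676
    C-H: 8 × 420 = 3360
    Σ(formed) = 4036 kJ
  ΔH_B = 3689 − 4036 = −347 kJ
ΔH_A − ΔH_B = +248 kJ, so reaction B has the more negative ΔH; |ΔH_A − ΔH_B| = 248 kJ.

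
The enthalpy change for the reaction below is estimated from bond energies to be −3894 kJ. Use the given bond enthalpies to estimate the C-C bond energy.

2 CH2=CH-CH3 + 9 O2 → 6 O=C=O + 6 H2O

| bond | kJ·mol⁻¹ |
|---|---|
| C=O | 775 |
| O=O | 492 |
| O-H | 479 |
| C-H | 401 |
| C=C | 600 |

D(C-C) ≈ 357 kJ/mol

Let D be the C-C bond energy.
Σ(broken) = 2×D + 12×401 + 2×600 + 9×492 = 10440 + 2D
Σ(formed) = 12×775 + 12×479 = 15048
ΔH = Σ(broken) − Σ(formed) = (10440 + 2D) − (15048) = −4608 + 2D
Setting this equal to −3894 kJ gives 2D = 714, so D = 357 kJ/mol.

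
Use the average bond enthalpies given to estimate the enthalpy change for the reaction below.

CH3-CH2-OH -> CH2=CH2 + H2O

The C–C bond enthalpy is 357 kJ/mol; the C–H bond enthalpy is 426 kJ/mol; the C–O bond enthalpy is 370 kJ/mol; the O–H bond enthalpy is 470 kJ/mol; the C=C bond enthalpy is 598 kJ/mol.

Bonds broken (reactants):
  C–C: 1 × 357 = 357
  C–H: 5 × 426 = 2130
  C–O: 1 × 370 = 370
  O–H: 1 × 470 = 470
  Σ(broken) = 3327 kJ
Bonds formed (products):
  C–H: 4 × 426 = 1704
  C=C: 1 × 598 = 598
  O–H: 2 × 470 = 940
  Σ(formed) = 3242 kJ
ΔH = Σ(broken) − Σ(formed) = 3327 − 3242 = +85 kJ

ΔH ≈ +85 kJ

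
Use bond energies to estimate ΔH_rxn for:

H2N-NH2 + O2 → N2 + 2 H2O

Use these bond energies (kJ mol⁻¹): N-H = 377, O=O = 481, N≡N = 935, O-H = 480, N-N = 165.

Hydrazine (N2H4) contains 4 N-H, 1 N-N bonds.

Bonds broken (reactants):
  N-H: 4 × 377 = 1508
  N-N: 1 × 165 = 165
  O=O: 1 × 481 = 481
  Σ(broken) = 2154 kJ
Bonds formed (products):
  N≡N: 1 × 935 = 935
  O-H: 4 × 480 = 1920
  Σ(formed) = 2855 kJ
ΔH = Σ(broken) − Σ(formed) = 2154 − 2855 = −701 kJ

ΔH ≈ −701 kJ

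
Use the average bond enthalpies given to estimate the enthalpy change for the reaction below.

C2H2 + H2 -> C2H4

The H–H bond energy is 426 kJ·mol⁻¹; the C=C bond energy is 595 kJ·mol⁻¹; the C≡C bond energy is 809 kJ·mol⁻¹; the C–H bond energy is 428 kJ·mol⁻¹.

ΔH ≈ −216 kJ

Bonds broken (reactants):
  C≡C: 1 × 809 = 809
  C–H: 2 × 428 = 856
  H–H: 1 × 426 = 426
  Σ(broken) = 2091 kJ
Bonds formed (products):
  C–H: 4 × 428 = 1712
  C=C: 1 × 595 = 595
  Σ(formed) = 2307 kJ
ΔH = Σ(broken) − Σ(formed) = 2091 − 2307 = −216 kJ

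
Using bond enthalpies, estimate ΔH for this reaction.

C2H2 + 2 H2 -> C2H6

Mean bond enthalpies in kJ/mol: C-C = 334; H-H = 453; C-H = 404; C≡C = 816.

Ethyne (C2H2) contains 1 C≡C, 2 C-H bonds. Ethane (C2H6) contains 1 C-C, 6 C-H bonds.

ΔH ≈ −228 kJ

Bonds broken (reactants):
  C≡C: 1 × 816 = 816
  C-H: 2 × 404 = 808
  H-H: 2 × 453 = 906
  Σ(broken) = 2530 kJ
Bonds formed (products):
  C-C: 1 × 334 = 334
  C-H: 6 × 404 = 2424
  Σ(formed) = 2758 kJ
ΔH = Σ(broken) − Σ(formed) = 2530 − 2758 = −228 kJ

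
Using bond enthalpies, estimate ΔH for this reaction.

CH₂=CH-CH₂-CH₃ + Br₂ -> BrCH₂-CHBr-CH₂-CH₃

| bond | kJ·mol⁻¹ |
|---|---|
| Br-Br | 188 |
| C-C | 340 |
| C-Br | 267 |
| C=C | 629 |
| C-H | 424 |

ΔH ≈ −57 kJ

Bonds broken (reactants):
  Br-Br: 1 × 188 = 188
  C-C: 2 × 340 = 680
  C-H: 8 × 424 = 3392
  C=C: 1 × 629 = 629
  Σ(broken) = 4889 kJ
Bonds formed (products):
  C-Br: 2 × 267 = 534
  C-C: 3 × 340 = 1020
  C-H: 8 × 424 = 3392
  Σ(formed) = 4946 kJ
ΔH = Σ(broken) − Σ(formed) = 4889 − 4946 = −57 kJ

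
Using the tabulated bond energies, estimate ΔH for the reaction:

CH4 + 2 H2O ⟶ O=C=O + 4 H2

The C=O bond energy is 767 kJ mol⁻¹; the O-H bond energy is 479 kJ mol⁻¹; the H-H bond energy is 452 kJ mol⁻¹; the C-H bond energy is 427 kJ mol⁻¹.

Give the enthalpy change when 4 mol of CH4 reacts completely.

Bonds broken (reactants):
  C-H: 4 × 427 = 1708
  O-H: 4 × 479 = 1916
  Σ(broken) = 3624 kJ
Bonds formed (products):
  C=O: 2 × 767 = 1534
  H-H: 4 × 452 = 1808
  Σ(formed) = 3342 kJ
ΔH = Σ(broken) − Σ(formed) = 3624 − 3342 = +282 kJ
For 4× the reaction as written: 4 × (+282) = +1128 kJ

ΔH = +1128 kJ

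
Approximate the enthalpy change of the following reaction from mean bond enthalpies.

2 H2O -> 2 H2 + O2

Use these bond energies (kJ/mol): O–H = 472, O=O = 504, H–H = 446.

ΔH ≈ +492 kJ

Bonds broken (reactants):
  O–H: 4 × 472 = 1888
  Σ(broken) = 1888 kJ
Bonds formed (products):
  H–H: 2 × 446 = 892
  O=O: 1 × 504 = 504
  Σ(formed) = 1396 kJ
ΔH = Σ(broken) − Σ(formed) = 1888 − 1396 = +492 kJ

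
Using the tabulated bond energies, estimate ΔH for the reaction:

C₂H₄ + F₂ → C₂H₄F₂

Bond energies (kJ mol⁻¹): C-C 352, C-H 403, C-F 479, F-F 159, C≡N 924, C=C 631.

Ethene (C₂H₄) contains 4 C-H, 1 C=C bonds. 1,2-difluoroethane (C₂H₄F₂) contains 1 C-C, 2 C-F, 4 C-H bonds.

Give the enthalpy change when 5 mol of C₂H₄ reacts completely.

ΔH = −2600 kJ

Bonds broken (reactants):
  C-H: 4 × 403 = 1612
  C=C: 1 × 631 = 631
  F-F: 1 × 159 = 159
  Σ(broken) = 2402 kJ
Bonds formed (products):
  C-C: 1 × 352 = 352
  C-F: 2 × 479 = 958
  C-H: 4 × 403 = 1612
  Σ(formed) = 2922 kJ
ΔH = Σ(broken) − Σ(formed) = 2402 − 2922 = −520 kJ
For 5× the reaction as written: 5 × (−520) = −2600 kJ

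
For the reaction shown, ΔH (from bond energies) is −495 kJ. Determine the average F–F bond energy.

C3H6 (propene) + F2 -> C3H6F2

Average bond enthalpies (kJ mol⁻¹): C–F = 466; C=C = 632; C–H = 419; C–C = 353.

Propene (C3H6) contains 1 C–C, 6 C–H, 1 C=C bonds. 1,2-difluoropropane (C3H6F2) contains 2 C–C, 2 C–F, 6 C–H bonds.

Let D be the F–F bond energy.
Σ(broken) = 1×353 + 6×419 + 1×632 + 1×D = 3499 + D
Σ(formed) = 2×353 + 2×466 + 6×419 = 4152
ΔH = Σ(broken) − Σ(formed) = (3499 + D) − (4152) = −653 + D
Setting this equal to −495 kJ gives D = 158 kJ/mol.

D(F–F) ≈ 158 kJ/mol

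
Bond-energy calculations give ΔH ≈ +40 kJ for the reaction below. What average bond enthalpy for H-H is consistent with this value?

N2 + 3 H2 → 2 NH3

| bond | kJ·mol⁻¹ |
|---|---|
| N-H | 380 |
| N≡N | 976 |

D(H-H) ≈ 448 kJ/mol

Let D be the H-H bond energy.
Σ(broken) = 3×D + 1×976 = 976 + 3D
Σ(formed) = 6×380 = 2280
ΔH = Σ(broken) − Σ(formed) = (976 + 3D) − (2280) = −1304 + 3D
Setting this equal to +40 kJ gives 3D = 1344, so D = 448 kJ/mol.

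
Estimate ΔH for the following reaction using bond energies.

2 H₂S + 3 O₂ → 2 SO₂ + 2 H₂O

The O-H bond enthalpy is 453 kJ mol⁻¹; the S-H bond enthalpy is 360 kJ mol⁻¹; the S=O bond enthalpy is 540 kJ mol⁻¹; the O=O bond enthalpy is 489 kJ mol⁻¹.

ΔH ≈ −1065 kJ

Bonds broken (reactants):
  O=O: 3 × 489 = 1467
  S-H: 4 × 360 = 1440
  Σ(broken) = 2907 kJ
Bonds formed (products):
  O-H: 4 × 453 = 1812
  S=O: 4 × 540 = 2160
  Σ(formed) = 3972 kJ
ΔH = Σ(broken) − Σ(formed) = 2907 − 3972 = −1065 kJ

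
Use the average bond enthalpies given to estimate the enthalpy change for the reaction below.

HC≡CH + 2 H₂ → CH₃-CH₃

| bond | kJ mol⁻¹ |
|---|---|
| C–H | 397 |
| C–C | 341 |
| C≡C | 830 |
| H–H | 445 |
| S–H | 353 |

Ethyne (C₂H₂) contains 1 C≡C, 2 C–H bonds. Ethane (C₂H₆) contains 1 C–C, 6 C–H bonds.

ΔH ≈ −209 kJ

Bonds broken (reactants):
  C≡C: 1 × 830 = 830
  C–H: 2 × 397 = 794
  H–H: 2 × 445 = 890
  Σ(broken) = 2514 kJ
Bonds formed (products):
  C–C: 1 × 341 = 341
  C–H: 6 × 397 = 2382
  Σ(formed) = 2723 kJ
ΔH = Σ(broken) − Σ(formed) = 2514 − 2723 = −209 kJ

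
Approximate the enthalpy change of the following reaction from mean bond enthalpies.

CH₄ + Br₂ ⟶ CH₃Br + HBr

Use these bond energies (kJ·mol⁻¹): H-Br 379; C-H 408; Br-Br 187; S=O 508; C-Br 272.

ΔH ≈ −56 kJ

Bonds broken (reactants):
  Br-Br: 1 × 187 = 187
  C-H: 4 × 408 = 1632
  Σ(broken) = 1819 kJ
Bonds formed (products):
  C-Br: 1 × 272 = 272
  C-H: 3 × 408 = 1224
  H-Br: 1 × 379 = 379
  Σ(formed) = 1875 kJ
ΔH = Σ(broken) − Σ(formed) = 1819 − 1875 = −56 kJ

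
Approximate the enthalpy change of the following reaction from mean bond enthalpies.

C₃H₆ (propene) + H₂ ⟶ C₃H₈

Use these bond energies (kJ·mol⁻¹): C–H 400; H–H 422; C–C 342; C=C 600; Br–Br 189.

ΔH ≈ −120 kJ

Bonds broken (reactants):
  C–C: 1 × 342 = 342
  C–H: 6 × 400 = 2400
  C=C: 1 × 600 = 600
  H–H: 1 × 422 = 422
  Σ(broken) = 3764 kJ
Bonds formed (products):
  C–C: 2 × 342 = 684
  C–H: 8 × 400 = 3200
  Σ(formed) = 3884 kJ
ΔH = Σ(broken) − Σ(formed) = 3764 − 3884 = −120 kJ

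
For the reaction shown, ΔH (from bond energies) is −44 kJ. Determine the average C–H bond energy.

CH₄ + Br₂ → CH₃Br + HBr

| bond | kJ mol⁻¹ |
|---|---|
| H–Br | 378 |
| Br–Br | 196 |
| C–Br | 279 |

D(C–H) ≈ 417 kJ/mol

Let D be the C–H bond energy.
Σ(broken) = 1×196 + 4×D = 196 + 4D
Σ(formed) = 1×279 + 3×D + 1×378 = 657 + 3D
ΔH = Σ(broken) − Σ(formed) = (196 + 4D) − (657 + 3D) = −461 + D
Setting this equal to −44 kJ gives D = 417 kJ/mol.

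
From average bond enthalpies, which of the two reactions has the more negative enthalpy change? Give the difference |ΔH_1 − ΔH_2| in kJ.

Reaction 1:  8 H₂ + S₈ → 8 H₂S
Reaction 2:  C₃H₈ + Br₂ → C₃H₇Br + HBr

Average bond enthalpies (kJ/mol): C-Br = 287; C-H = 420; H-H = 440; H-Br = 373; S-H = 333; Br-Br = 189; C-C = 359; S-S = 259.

Reaction 2, by 315 kJ

Reaction 1:
  Bonds broken (reactants):
    H-H: 8 × 440 = 3520
    S-S: 8 × 259 = 2072
    Σ(broken) = 5592 kJ
  Bonds formed (products):
    S-H: 16 × 333 = 5328
    Σ(formed) = 5328 kJ
  ΔH_1 = 5592 − 5328 = +264 kJ
Reaction 2:
  Bonds broken (reactants):
    Br-Br: 1 × 189 = 189
    C-C: 2 × 359 = 718
    C-H: 8 × 420 = 3360
    Σ(broken) = 4267 kJ
  Bonds formed (products):
    C-Br: 1 × 287 = 287
    C-C: 2 × 359 = 718
    C-H: 7 × 420 = 2940
    H-Br: 1 × 373 = 373
    Σ(formed) = 4318 kJ
  ΔH_2 = 4267 − 4318 = −51 kJ
ΔH_1 − ΔH_2 = +315 kJ, so reaction 2 has the more negative ΔH; |ΔH_1 − ΔH_2| = 315 kJ.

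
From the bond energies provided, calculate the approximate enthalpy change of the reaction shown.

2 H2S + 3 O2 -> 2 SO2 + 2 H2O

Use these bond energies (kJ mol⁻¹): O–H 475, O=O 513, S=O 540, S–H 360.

Bonds broken (reactants):
  O=O: 3 × 513 = 1539
  S–H: 4 × 360 = 1440
  Σ(broken) = 2979 kJ
Bonds formed (products):
  O–H: 4 × 475 = 1900
  S=O: 4 × 540 = 2160
  Σ(formed) = 4060 kJ
ΔH = Σ(broken) − Σ(formed) = 2979 − 4060 = −1081 kJ

ΔH ≈ −1081 kJ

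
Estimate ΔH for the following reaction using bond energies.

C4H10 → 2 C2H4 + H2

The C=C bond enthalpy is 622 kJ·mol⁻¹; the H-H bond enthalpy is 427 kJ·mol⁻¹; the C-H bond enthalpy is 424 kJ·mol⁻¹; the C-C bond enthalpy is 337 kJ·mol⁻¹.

ΔH ≈ +188 kJ

Bonds broken (reactants):
  C-C: 3 × 337 = 1011
  C-H: 10 × 424 = 4240
  Σ(broken) = 5251 kJ
Bonds formed (products):
  C-H: 8 × 424 = 3392
  C=C: 2 × 622 = 1244
  H-H: 1 × 427 = 427
  Σ(formed) = 5063 kJ
ΔH = Σ(broken) − Σ(formed) = 5251 − 5063 = +188 kJ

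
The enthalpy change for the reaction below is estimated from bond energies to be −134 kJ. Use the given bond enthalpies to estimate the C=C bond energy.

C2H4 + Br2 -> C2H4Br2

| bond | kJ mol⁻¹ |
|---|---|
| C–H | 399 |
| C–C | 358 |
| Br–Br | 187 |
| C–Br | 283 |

D(C=C) ≈ 603 kJ/mol

Let D be the C=C bond energy.
Σ(broken) = 1×187 + 4×399 + 1×D = 1783 + D
Σ(formed) = 2×283 + 1×358 + 4×399 = 2520
ΔH = Σ(broken) − Σ(formed) = (1783 + D) − (2520) = −737 + D
Setting this equal to −134 kJ gives D = 603 kJ/mol.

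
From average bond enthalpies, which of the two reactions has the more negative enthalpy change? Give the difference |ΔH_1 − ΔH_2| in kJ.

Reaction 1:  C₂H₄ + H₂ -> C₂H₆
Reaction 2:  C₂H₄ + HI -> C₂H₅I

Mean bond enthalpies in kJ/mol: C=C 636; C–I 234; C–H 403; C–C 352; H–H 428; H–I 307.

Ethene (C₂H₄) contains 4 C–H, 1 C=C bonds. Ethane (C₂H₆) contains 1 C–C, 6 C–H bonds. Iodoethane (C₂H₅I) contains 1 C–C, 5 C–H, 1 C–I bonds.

Reaction 1, by 48 kJ

Reaction 1:
  Bonds broken (reactants):
    C–H: 4 × 403 = 1612
    C=C: 1 × 636 = 636
    H–H: 1 × 428 = 428
    Σ(broken) = 2676 kJ
  Bonds formed (products):
    C–C: 1 × 352 = 352
    C–H: 6 × 403 = 2418
    Σ(formed) = 2770 kJ
  ΔH_1 = 2676 − 2770 = −94 kJ
Reaction 2:
  Bonds broken (reactants):
    C–H: 4 × 403 = 1612
    C=C: 1 × 636 = 636
    H–I: 1 × 307 = 307
    Σ(broken) = 2555 kJ
  Bonds formed (products):
    C–C: 1 × 352 = 352
    C–H: 5 × 403 = 2015
    C–I: 1 × 234 = 234
    Σ(formed) = 2601 kJ
  ΔH_2 = 2555 − 2601 = −46 kJ
ΔH_1 − ΔH_2 = −48 kJ, so reaction 1 has the more negative ΔH; |ΔH_1 − ΔH_2| = 48 kJ.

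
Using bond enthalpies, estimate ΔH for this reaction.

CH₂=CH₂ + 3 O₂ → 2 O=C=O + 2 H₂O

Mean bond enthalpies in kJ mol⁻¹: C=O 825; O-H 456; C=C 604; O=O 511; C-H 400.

ΔH ≈ −1387 kJ

Bonds broken (reactants):
  C-H: 4 × 400 = 1600
  C=C: 1 × 604 = 604
  O=O: 3 × 511 = 1533
  Σ(broken) = 3737 kJ
Bonds formed (products):
  C=O: 4 × 825 = 3300
  O-H: 4 × 456 = 1824
  Σ(formed) = 5124 kJ
ΔH = Σ(broken) − Σ(formed) = 3737 − 5124 = −1387 kJ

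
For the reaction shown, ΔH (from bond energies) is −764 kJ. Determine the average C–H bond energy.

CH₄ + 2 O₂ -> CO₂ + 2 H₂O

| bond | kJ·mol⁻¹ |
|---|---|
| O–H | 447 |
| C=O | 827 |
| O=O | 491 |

Let D be the C–H bond energy.
Σ(broken) = 4×D + 2×491 = 982 + 4D
Σ(formed) = 2×827 + 4×447 = 3442
ΔH = Σ(broken) − Σ(formed) = (982 + 4D) − (3442) = −2460 + 4D
Setting this equal to −764 kJ gives 4D = 1696, so D = 424 kJ/mol.

D(C–H) ≈ 424 kJ/mol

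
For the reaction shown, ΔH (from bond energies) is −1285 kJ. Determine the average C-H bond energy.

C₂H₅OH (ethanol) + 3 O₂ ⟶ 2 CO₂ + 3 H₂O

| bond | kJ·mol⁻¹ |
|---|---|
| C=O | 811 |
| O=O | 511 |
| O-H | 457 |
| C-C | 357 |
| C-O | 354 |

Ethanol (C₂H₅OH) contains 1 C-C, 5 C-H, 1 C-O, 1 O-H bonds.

D(C-H) ≈ 400 kJ/mol

Let D be the C-H bond energy.
Σ(broken) = 1×357 + 5×D + 1×354 + 1×457 + 3×511 = 2701 + 5D
Σ(formed) = 4×811 + 6×457 = 5986
ΔH = Σ(broken) − Σ(formed) = (2701 + 5D) − (5986) = −3285 + 5D
Setting this equal to −1285 kJ gives 5D = 2000, so D = 400 kJ/mol.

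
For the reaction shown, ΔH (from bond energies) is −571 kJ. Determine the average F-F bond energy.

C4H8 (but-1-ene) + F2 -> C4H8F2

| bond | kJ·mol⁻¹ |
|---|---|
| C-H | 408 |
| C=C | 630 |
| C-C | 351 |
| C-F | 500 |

D(F-F) ≈ 150 kJ/mol

Let D be the F-F bond energy.
Σ(broken) = 2×351 + 8×408 + 1×630 + 1×D = 4596 + D
Σ(formed) = 3×351 + 2×500 + 8×408 = 5317
ΔH = Σ(broken) − Σ(formed) = (4596 + D) − (5317) = −721 + D
Setting this equal to −571 kJ gives D = 150 kJ/mol.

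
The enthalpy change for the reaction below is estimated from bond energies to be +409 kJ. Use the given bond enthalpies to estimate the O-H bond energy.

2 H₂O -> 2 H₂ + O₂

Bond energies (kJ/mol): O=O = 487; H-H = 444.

Let D be the O-H bond energy.
Σ(broken) = 4×D = 4D
Σ(formed) = 2×444 + 1×487 = 1375
ΔH = Σ(broken) − Σ(formed) = (4D) − (1375) = −1375 + 4D
Setting this equal to +409 kJ gives 4D = 1784, so D = 446 kJ/mol.

D(O-H) ≈ 446 kJ/mol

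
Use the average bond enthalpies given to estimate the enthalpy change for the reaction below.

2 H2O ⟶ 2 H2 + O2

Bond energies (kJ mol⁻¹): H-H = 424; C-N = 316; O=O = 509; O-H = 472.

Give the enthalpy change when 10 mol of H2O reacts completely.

ΔH = +2655 kJ

Bonds broken (reactants):
  O-H: 4 × 472 = 1888
  Σ(broken) = 1888 kJ
Bonds formed (products):
  H-H: 2 × 424 = 848
  O=O: 1 × 509 = 509
  Σ(formed) = 1357 kJ
ΔH = Σ(broken) − Σ(formed) = 1888 − 1357 = +531 kJ
For 5× the reaction as written: 5 × (+531) = +2655 kJ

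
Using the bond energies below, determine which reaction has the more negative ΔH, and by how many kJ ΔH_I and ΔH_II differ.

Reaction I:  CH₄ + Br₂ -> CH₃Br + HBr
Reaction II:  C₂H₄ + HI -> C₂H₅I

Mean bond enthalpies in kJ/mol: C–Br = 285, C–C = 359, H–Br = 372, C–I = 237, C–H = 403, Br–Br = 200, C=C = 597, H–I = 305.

Reaction II, by 43 kJ

Reaction I:
  Bonds broken (reactants):
    Br–Br: 1 × 200 = 200
    C–H: 4 × 403 = 1612
    Σ(broken) = 1812 kJ
  Bonds formed (products):
    C–Br: 1 × 285 = 285
    C–H: 3 × 403 = 1209
    H–Br: 1 × 372 = 372
    Σ(formed) = 1866 kJ
  ΔH_I = 1812 − 1866 = −54 kJ
Reaction II:
  Bonds broken (reactants):
    C–H: 4 × 403 = 1612
    C=C: 1 × 597 = 597
    H–I: 1 × 305 = 305
    Σ(broken) = 2514 kJ
  Bonds formed (products):
    C–C: 1 × 359 = 359
    C–H: 5 × 403 = 2015
    C–I: 1 × 237 = 237
    Σ(formed) = 2611 kJ
  ΔH_II = 2514 − 2611 = −97 kJ
ΔH_I − ΔH_II = +43 kJ, so reaction II has the more negative ΔH; |ΔH_I − ΔH_II| = 43 kJ.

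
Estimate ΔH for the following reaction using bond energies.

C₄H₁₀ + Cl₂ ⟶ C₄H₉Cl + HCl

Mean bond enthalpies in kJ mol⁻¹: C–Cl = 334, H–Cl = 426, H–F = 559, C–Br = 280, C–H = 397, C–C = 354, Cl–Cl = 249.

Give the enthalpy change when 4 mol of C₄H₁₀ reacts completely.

Bonds broken (reactants):
  C–C: 3 × 354 = 1062
  C–H: 10 × 397 = 3970
  Cl–Cl: 1 × 249 = 249
  Σ(broken) = 5281 kJ
Bonds formed (products):
  C–C: 3 × 354 = 1062
  C–Cl: 1 × 334 = 334
  C–H: 9 × 397 = 3573
  H–Cl: 1 × 426 = 426
  Σ(formed) = 5395 kJ
ΔH = Σ(broken) − Σ(formed) = 5281 − 5395 = −114 kJ
For 4× the reaction as written: 4 × (−114) = −456 kJ

ΔH = −456 kJ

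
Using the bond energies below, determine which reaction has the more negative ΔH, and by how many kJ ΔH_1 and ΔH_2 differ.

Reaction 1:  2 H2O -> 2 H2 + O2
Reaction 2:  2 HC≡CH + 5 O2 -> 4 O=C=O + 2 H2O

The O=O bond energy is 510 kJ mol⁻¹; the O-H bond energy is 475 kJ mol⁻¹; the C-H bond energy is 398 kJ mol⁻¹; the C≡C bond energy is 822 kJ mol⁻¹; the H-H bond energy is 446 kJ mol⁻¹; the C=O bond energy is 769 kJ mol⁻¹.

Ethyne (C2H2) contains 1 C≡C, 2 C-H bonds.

Reaction 2, by 2764 kJ

Reaction 1:
  Bonds broken (reactants):
    O-H: 4 × 475 = 1900
    Σ(broken) = 1900 kJ
  Bonds formed (products):
    H-H: 2 × 446 = 892
    O=O: 1 × 510 = 510
    Σ(formed) = 1402 kJ
  ΔH_1 = 1900 − 1402 = +498 kJ
Reaction 2:
  Bonds broken (reactants):
    C≡C: 2 × 822 = 1644
    C-H: 4 × 398 = 1592
    O=O: 5 × 510 = 2550
    Σ(broken) = 5786 kJ
  Bonds formed (products):
    C=O: 8 × 769 = 6152
    O-H: 4 × 475 = 1900
    Σ(formed) = 8052 kJ
  ΔH_2 = 5786 − 8052 = −2266 kJ
ΔH_1 − ΔH_2 = +2764 kJ, so reaction 2 has the more negative ΔH; |ΔH_1 − ΔH_2| = 2764 kJ.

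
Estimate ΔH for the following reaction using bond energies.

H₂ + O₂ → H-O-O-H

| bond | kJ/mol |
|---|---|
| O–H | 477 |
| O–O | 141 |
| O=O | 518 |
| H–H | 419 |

Bonds broken (reactants):
  H–H: 1 × 419 = 419
  O=O: 1 × 518 = 518
  Σ(broken) = 937 kJ
Bonds formed (products):
  O–H: 2 × 477 = 954
  O–O: 1 × 141 = 141
  Σ(formed) = 1095 kJ
ΔH = Σ(broken) − Σ(formed) = 937 − 1095 = −158 kJ

ΔH ≈ −158 kJ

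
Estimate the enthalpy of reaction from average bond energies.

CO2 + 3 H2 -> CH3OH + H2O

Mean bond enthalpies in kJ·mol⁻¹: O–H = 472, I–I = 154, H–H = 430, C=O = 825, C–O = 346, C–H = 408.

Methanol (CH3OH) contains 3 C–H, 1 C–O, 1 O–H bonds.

ΔH ≈ −46 kJ

Bonds broken (reactants):
  C=O: 2 × 825 = 1650
  H–H: 3 × 430 = 1290
  Σ(broken) = 2940 kJ
Bonds formed (products):
  C–H: 3 × 408 = 1224
  C–O: 1 × 346 = 346
  O–H: 3 × 472 = 1416
  Σ(formed) = 2986 kJ
ΔH = Σ(broken) − Σ(formed) = 2940 − 2986 = −46 kJ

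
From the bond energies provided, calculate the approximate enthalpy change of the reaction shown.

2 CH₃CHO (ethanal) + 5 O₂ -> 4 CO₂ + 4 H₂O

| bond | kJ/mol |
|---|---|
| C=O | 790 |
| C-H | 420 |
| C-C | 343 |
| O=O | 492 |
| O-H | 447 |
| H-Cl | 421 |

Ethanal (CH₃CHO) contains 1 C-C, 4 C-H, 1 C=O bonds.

Bonds broken (reactants):
  C-C: 2 × 343 = 686
  C-H: 8 × 420 = 3360
  C=O: 2 × 790 = 1580
  O=O: 5 × 492 = 2460
  Σ(broken) = 8086 kJ
Bonds formed (products):
  C=O: 8 × 790 = 6320
  O-H: 8 × 447 = 3576
  Σ(formed) = 9896 kJ
ΔH = Σ(broken) − Σ(formed) = 8086 − 9896 = −1810 kJ

ΔH ≈ −1810 kJ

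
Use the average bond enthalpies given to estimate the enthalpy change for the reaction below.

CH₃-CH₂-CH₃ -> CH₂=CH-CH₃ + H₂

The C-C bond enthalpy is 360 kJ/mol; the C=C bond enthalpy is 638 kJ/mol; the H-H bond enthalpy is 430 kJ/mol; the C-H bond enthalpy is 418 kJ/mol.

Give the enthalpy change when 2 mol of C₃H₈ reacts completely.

Bonds broken (reactants):
  C-C: 2 × 360 = 720
  C-H: 8 × 418 = 3344
  Σ(broken) = 4064 kJ
Bonds formed (products):
  C-C: 1 × 360 = 360
  C-H: 6 × 418 = 2508
  C=C: 1 × 638 = 638
  H-H: 1 × 430 = 430
  Σ(formed) = 3936 kJ
ΔH = Σ(broken) − Σ(formed) = 4064 − 3936 = +128 kJ
For 2× the reaction as written: 2 × (+128) = +256 kJ

ΔH = +256 kJ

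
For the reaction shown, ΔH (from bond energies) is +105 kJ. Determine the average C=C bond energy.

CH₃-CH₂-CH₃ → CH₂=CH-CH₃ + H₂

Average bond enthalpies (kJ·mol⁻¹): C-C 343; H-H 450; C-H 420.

D(C=C) ≈ 628 kJ/mol

Let D be the C=C bond energy.
Σ(broken) = 2×343 + 8×420 = 4046
Σ(formed) = 1×343 + 6×420 + 1×D + 1×450 = 3313 + D
ΔH = Σ(broken) − Σ(formed) = (4046) − (3313 + D) = +733 − D
Setting this equal to +105 kJ gives D = 628 kJ/mol.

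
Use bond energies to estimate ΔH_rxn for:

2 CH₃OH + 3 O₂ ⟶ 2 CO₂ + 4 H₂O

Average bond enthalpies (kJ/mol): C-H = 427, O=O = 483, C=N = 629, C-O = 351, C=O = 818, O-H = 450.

ΔH ≈ −1259 kJ

Bonds broken (reactants):
  C-H: 6 × 427 = 2562
  C-O: 2 × 351 = 702
  O-H: 2 × 450 = 900
  O=O: 3 × 483 = 1449
  Σ(broken) = 5613 kJ
Bonds formed (products):
  C=O: 4 × 818 = 3272
  O-H: 8 × 450 = 3600
  Σ(formed) = 6872 kJ
ΔH = Σ(broken) − Σ(formed) = 5613 − 6872 = −1259 kJ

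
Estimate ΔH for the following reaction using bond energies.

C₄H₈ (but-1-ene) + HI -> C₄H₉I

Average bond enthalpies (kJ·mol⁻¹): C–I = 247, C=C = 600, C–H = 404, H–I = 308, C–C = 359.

Bonds broken (reactants):
  C–C: 2 × 359 = 718
  C–H: 8 × 404 = 3232
  C=C: 1 × 600 = 600
  H–I: 1 × 308 = 308
  Σ(broken) = 4858 kJ
Bonds formed (products):
  C–C: 3 × 359 = 1077
  C–H: 9 × 404 = 3636
  C–I: 1 × 247 = 247
  Σ(formed) = 4960 kJ
ΔH = Σ(broken) − Σ(formed) = 4858 − 4960 = −102 kJ

ΔH ≈ −102 kJ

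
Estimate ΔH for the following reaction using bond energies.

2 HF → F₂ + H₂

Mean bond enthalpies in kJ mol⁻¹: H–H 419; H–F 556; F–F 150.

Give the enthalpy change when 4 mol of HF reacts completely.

ΔH = +1086 kJ

Bonds broken (reactants):
  H–F: 2 × 556 = 1112
  Σ(broken) = 1112 kJ
Bonds formed (products):
  F–F: 1 × 150 = 150
  H–H: 1 × 419 = 419
  Σ(formed) = 569 kJ
ΔH = Σ(broken) − Σ(formed) = 1112 − 569 = +543 kJ
For 2× the reaction as written: 2 × (+543) = +1086 kJ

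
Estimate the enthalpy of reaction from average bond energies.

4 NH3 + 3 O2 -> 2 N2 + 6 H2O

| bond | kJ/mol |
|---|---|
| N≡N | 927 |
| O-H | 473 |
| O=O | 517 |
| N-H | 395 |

Bonds broken (reactants):
  N-H: 12 × 395 = 4740
  O=O: 3 × 517 = 1551
  Σ(broken) = 6291 kJ
Bonds formed (products):
  N≡N: 2 × 927 = 1854
  O-H: 12 × 473 = 5676
  Σ(formed) = 7530 kJ
ΔH = Σ(broken) − Σ(formed) = 6291 − 7530 = −1239 kJ

ΔH ≈ −1239 kJ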